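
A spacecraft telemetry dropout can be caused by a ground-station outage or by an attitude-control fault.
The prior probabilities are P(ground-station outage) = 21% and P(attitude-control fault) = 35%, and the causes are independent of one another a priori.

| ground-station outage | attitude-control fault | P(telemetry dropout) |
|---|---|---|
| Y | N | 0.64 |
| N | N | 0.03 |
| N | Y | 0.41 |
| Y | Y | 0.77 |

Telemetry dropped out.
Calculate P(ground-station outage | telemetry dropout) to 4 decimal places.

P(telemetry dropout) = 0.03·0.79·0.65 + 0.41·0.79·0.35 + 0.64·0.21·0.65 + 0.77·0.21·0.35 = 0.015405 + 0.113365 + 0.087360 + 0.056595 = 0.272725
The ground-station outage-present share is 0.087360 + 0.056595 = 0.143955.
So P(ground-station outage | telemetry dropout) = 0.143955/0.272725 ≈ 0.5278.

P(ground-station outage | telemetry dropout) ≈ 0.5278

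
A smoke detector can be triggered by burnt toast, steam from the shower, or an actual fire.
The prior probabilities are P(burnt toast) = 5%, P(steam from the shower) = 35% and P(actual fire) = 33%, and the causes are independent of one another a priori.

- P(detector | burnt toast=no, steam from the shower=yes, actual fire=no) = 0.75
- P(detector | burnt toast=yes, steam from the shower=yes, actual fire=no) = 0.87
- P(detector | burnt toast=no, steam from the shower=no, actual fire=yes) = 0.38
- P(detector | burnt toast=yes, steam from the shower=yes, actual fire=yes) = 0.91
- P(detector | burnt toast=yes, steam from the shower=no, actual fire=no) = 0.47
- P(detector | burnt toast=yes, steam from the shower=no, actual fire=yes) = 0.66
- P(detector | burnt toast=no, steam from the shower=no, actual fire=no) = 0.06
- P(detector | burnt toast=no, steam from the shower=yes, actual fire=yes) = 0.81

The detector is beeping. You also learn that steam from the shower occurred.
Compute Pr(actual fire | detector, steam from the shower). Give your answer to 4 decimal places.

Pr(actual fire | detector, steam from the shower) ≈ 0.3468

Sum P(detector|·) weighted by the priors over the 4 (burnt toast, actual fire) configurations:
  P(detector | steam from the shower) = 0.75·0.95·0.67 + 0.81·0.95·0.33 + 0.87·0.05·0.67 + 0.91·0.05·0.33
        = 0.477375 + 0.253935 + 0.029145 + 0.015015 = 0.775470
Configurations with actual fire contribute 0.268950, so
  P(actual fire | detector, steam from the shower) = 0.268950 / 0.775470 ≈ 0.3468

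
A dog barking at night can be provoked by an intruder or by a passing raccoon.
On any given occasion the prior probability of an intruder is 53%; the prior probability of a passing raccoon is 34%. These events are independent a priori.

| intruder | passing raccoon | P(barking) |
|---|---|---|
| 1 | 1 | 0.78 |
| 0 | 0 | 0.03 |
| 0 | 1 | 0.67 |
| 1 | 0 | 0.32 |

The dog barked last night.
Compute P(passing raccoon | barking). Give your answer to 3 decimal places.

P(passing raccoon | barking) ≈ 0.671

Weight on passing raccoon=true, given the evidence: 0.107066 + 0.140556 = 0.247622
Denominator P(barking): 0.03·0.47·0.66 + 0.67·0.47·0.34 + 0.32·0.53·0.66 + 0.78·0.53·0.34 = 0.368864
P(passing raccoon | barking) = 0.247622/0.368864 ≈ 0.671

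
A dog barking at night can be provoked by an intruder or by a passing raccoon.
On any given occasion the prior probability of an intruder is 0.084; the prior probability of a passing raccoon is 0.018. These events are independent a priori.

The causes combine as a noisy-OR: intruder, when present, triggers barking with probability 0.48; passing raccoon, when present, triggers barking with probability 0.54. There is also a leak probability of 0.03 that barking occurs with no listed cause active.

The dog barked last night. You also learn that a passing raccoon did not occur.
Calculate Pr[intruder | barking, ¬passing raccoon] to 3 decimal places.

Pr[intruder | barking, ¬passing raccoon] ≈ 0.602

Under noisy-OR, P(barking | causes) = 1 − (1−0.03)·∏(1−qᵢ) over the active causes.
For the numerator, keep only intruder=true terms: 0.4956×0.084 = 0.041630
The normalizing constant is 0.03×0.916 + 0.4956×0.084 = 0.069110
P(intruder | barking, ¬passing raccoon) = 0.041630/0.069110 ≈ 0.602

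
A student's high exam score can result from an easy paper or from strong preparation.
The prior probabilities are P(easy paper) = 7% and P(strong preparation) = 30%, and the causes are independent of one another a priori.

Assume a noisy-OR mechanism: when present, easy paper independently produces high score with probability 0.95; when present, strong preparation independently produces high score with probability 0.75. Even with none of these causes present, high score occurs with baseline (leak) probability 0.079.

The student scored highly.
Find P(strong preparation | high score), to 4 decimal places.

Under noisy-OR, P(high score | causes) = 1 − (1−0.079)·∏(1−qᵢ) over the active causes.
For the numerator, keep only strong preparation=true terms: 0.214760 + 0.020758 = 0.235518
Normalizer over all consistent configurations: 0.079*0.93*0.7 + 0.76975*0.93*0.3 + 0.95395*0.07*0.7 + 0.988487*0.07*0.3 = 0.333691
Posterior = 0.235518 / 0.333691 ≈ 0.7058

P(strong preparation | high score) ≈ 0.7058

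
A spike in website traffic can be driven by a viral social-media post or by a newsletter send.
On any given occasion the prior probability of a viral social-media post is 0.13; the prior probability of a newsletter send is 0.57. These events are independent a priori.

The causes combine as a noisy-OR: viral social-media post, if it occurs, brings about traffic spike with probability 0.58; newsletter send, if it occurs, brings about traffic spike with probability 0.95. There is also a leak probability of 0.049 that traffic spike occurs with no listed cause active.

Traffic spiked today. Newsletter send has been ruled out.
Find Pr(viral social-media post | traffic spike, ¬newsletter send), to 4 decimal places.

Under noisy-OR, P(traffic spike | causes) = 1 − (1−0.049)·∏(1−qᵢ) over the active causes.
By total probability over both values of viral social-media post:
  P(traffic spike | ¬newsletter send) = 0.049·0.87 + 0.60058·0.13
        = 0.042630 + 0.078075 = 0.120705
Configurations with viral social-media post contribute 0.078075, so
  P(viral social-media post | traffic spike, ¬newsletter send) = 0.078075 / 0.120705 ≈ 0.6468

Pr(viral social-media post | traffic spike, ¬newsletter send) ≈ 0.6468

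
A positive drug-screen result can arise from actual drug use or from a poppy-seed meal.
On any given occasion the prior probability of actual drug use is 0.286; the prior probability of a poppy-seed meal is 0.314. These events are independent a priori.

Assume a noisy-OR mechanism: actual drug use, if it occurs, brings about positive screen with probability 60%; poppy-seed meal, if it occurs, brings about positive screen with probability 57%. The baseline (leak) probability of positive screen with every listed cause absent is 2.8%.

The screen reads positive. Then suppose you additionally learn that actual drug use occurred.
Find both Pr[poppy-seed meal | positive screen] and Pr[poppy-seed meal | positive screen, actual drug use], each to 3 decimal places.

Under noisy-OR, P(positive screen | causes) = 1 − (1−0.028)·∏(1−qᵢ) over the active causes.
P(positive screen) = 0.028×0.714×0.686 + 0.58204×0.714×0.314 + 0.6112×0.286×0.686 + 0.832816×0.286×0.314 = 0.013715 + 0.130491 + 0.119915 + 0.074790 = 0.338911
Restricting to configurations with poppy-seed meal present: 0.130491 + 0.074790 = 0.205281.
P(poppy-seed meal | positive screen) = 0.205281 / 0.338911 ≈ 0.606

With the extra evidence:
For the numerator, keep only poppy-seed meal=true terms: 0.832816*0.314 = 0.261504
Denominator P(positive screen | actual drug use): 0.6112*0.686 + 0.832816*0.314 = 0.680787
P(poppy-seed meal | positive screen, actual drug use) = 0.261504/0.680787 ≈ 0.384

Pr[poppy-seed meal | positive screen] ≈ 0.606; Pr[poppy-seed meal | positive screen, actual drug use] ≈ 0.384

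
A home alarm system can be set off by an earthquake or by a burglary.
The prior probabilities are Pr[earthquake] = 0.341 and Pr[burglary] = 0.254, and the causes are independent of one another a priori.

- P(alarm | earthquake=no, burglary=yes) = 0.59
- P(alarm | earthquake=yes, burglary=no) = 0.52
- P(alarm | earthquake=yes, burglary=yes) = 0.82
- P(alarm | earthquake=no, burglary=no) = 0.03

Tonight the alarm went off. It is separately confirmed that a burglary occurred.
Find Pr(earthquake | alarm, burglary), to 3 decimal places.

P(alarm | burglary) = 0.59×0.659 + 0.82×0.341 = 0.388810 + 0.279620 = 0.668430
Restricting to configurations with earthquake present: 0.82×0.341 = 0.279620.
So P(earthquake | alarm, burglary) = 0.279620/0.668430 ≈ 0.418.

Pr(earthquake | alarm, burglary) ≈ 0.418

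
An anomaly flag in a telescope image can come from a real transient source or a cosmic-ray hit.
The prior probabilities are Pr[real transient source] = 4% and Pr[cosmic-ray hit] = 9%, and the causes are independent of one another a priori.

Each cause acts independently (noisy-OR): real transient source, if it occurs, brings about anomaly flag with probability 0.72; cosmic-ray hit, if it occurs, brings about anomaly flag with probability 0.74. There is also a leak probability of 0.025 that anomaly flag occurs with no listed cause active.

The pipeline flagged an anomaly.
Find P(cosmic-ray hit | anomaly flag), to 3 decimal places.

Under noisy-OR, P(anomaly flag | causes) = 1 − (1−0.025)·∏(1−qᵢ) over the active causes.
By total probability over the 4 (real transient source, cosmic-ray hit) configurations:
  P(anomaly flag) = 0.025·0.96·0.91 + 0.7465·0.96·0.09 + 0.727·0.04·0.91 + 0.92902·0.04·0.09
        = 0.021840 + 0.064498 + 0.026463 + 0.003344 = 0.116145
The terms with cosmic-ray hit present sum to 0.067842, so
  P(cosmic-ray hit | anomaly flag) = 0.067842 / 0.116145 ≈ 0.584

P(cosmic-ray hit | anomaly flag) ≈ 0.584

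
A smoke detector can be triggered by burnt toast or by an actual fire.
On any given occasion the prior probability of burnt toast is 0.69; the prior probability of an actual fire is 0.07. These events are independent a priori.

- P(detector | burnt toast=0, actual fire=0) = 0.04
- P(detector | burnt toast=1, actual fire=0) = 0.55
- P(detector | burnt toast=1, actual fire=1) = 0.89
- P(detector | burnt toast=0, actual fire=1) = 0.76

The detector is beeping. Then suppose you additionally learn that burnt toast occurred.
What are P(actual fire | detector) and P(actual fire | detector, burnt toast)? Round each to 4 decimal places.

P(actual fire | detector) ≈ 0.1403; P(actual fire | detector, burnt toast) ≈ 0.1086

P(detector) = 0.04*0.31*0.93 + 0.76*0.31*0.07 + 0.55*0.69*0.93 + 0.89*0.69*0.07 = 0.011532 + 0.016492 + 0.352935 + 0.042987 = 0.423946
Of this, 0.059479 comes from 0.016492 + 0.042987 (the actual fire=true cases).
Hence the posterior is 0.059479/0.423946 ≈ 0.1403.

Now also conditioning on burnt toast=true:
For the numerator, keep only actual fire=true terms: 0.89*0.07 = 0.062300
The normalizing constant is 0.55*0.93 + 0.89*0.07 = 0.573800
P(actual fire | detector, burnt toast) = 0.062300/0.573800 ≈ 0.1086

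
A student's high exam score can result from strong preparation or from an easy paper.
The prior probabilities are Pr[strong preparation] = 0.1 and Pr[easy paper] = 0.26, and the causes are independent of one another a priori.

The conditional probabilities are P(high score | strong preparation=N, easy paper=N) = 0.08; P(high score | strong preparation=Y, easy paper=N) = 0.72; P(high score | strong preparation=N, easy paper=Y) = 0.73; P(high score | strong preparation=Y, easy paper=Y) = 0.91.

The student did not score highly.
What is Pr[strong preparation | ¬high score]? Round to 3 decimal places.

Weight on strong preparation=true, given the evidence: 0.020720 + 0.002340 = 0.023060
Normalizer over all consistent configurations: 0.92·0.9·0.74 + 0.27·0.9·0.26 + 0.28·0.1·0.74 + 0.09·0.1·0.26 = 0.698960
Posterior = 0.023060 / 0.698960 ≈ 0.033

Pr[strong preparation | ¬high score] ≈ 0.033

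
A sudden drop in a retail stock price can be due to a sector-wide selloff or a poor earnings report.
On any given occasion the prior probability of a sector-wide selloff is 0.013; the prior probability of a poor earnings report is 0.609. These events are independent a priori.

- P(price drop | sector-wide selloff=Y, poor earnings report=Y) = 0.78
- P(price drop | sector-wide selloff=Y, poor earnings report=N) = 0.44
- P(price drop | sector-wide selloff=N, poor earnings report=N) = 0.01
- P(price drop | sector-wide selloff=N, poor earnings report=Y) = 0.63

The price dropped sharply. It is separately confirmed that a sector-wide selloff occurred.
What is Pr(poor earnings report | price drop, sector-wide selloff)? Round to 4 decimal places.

Pr(poor earnings report | price drop, sector-wide selloff) ≈ 0.7341

P(price drop | sector-wide selloff) = 0.44·0.391 + 0.78·0.609 = 0.172040 + 0.475020 = 0.647060
Restricting to configurations with poor earnings report present: 0.78·0.609 = 0.475020.
P(poor earnings report | price drop, sector-wide selloff) = 0.475020 / 0.647060 ≈ 0.7341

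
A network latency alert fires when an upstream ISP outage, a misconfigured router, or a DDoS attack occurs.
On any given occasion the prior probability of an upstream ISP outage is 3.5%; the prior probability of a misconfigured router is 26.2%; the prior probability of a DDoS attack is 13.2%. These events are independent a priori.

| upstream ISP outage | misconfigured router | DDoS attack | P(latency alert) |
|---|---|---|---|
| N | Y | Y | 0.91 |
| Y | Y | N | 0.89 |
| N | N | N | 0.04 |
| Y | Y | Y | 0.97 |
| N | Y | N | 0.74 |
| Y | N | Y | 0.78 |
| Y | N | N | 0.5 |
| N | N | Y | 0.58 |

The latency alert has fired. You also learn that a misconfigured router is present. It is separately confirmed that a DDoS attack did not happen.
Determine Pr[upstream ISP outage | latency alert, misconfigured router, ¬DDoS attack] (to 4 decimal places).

P(latency alert | misconfigured router, ¬DDoS attack) = 0.74·0.965 + 0.89·0.035 = 0.714100 + 0.031150 = 0.745250
Of this, 0.031150 comes from 0.89·0.035 (the upstream ISP outage=true cases).
So P(upstream ISP outage | latency alert, misconfigured router, ¬DDoS attack) = 0.031150/0.745250 ≈ 0.0418.

Pr[upstream ISP outage | latency alert, misconfigured router, ¬DDoS attack] ≈ 0.0418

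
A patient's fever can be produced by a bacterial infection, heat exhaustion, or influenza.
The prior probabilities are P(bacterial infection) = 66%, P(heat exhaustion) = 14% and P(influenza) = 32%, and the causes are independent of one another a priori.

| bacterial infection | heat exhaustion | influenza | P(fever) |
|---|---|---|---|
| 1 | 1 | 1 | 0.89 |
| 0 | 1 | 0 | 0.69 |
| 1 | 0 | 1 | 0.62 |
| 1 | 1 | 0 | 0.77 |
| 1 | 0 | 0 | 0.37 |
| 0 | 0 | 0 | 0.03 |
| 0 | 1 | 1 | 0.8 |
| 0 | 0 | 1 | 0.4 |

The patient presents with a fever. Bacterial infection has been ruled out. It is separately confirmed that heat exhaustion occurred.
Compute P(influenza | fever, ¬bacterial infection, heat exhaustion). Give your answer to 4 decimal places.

P(influenza | fever, ¬bacterial infection, heat exhaustion) ≈ 0.3530

Weight on influenza=true, given the evidence: 0.8·0.32 = 0.256000
Normalizer over all consistent configurations: 0.69·0.68 + 0.8·0.32 = 0.725200
P(influenza | fever, ¬bacterial infection, heat exhaustion) = 0.256000/0.725200 ≈ 0.3530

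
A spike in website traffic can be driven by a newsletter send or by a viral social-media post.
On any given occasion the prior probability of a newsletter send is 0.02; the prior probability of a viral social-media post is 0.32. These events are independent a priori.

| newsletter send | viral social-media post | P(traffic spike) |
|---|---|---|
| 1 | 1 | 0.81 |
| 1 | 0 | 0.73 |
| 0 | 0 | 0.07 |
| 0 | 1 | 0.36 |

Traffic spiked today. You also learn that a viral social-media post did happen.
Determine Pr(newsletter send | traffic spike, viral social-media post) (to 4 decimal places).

Pr(newsletter send | traffic spike, viral social-media post) ≈ 0.0439

Sum P(traffic spike|·) weighted by the priors over both values of newsletter send:
  P(traffic spike | viral social-media post) = 0.36*0.98 + 0.81*0.02
        = 0.352800 + 0.016200 = 0.369000
Configurations with newsletter send contribute 0.016200, so
  P(newsletter send | traffic spike, viral social-media post) = 0.016200 / 0.369000 ≈ 0.0439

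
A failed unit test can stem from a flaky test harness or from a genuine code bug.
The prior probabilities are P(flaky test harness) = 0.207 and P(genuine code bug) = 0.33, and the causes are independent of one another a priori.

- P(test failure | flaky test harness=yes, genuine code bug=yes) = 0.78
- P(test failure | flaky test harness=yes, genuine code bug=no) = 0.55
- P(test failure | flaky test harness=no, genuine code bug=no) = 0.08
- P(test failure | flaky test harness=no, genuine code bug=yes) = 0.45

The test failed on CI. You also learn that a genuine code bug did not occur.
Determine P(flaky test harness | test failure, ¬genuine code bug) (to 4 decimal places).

Sum P(test failure|·) weighted by the priors over both values of flaky test harness:
  P(test failure | ¬genuine code bug) = 0.08×0.793 + 0.55×0.207
        = 0.063440 + 0.113850 = 0.177290
The terms with flaky test harness present sum to 0.113850, so
  P(flaky test harness | test failure, ¬genuine code bug) = 0.113850 / 0.177290 ≈ 0.6422

P(flaky test harness | test failure, ¬genuine code bug) ≈ 0.6422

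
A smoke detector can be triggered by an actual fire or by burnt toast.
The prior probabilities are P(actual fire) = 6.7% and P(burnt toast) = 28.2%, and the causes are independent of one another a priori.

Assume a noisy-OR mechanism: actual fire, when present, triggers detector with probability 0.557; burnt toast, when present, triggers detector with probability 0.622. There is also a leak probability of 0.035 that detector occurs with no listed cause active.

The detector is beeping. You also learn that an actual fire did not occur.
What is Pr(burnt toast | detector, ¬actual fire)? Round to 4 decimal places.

Pr(burnt toast | detector, ¬actual fire) ≈ 0.8770

Under noisy-OR, P(detector | causes) = 1 − (1−0.035)·∏(1−qᵢ) over the active causes.
Weight on burnt toast=true, given the evidence: 0.63523·0.282 = 0.179135
Denominator P(detector | ¬actual fire): 0.035·0.718 + 0.63523·0.282 = 0.204265
Posterior = 0.179135 / 0.204265 ≈ 0.8770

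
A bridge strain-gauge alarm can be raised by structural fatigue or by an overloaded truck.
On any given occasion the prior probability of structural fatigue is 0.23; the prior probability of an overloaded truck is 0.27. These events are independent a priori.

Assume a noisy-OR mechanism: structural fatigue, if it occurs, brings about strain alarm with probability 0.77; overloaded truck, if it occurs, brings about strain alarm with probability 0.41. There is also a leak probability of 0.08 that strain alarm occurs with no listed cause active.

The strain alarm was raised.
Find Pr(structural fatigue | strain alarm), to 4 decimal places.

Under noisy-OR, P(strain alarm | causes) = 1 − (1−0.08)·∏(1−qᵢ) over the active causes.
Sum P(strain alarm|·) weighted by the priors over the 4 (structural fatigue, overloaded truck) configurations:
  P(strain alarm) = 0.08*0.77*0.73 + 0.4572*0.77*0.27 + 0.7884*0.23*0.73 + 0.875156*0.23*0.27
        = 0.044968 + 0.095052 + 0.132372 + 0.054347 = 0.326739
The terms with structural fatigue present sum to 0.186719, so
  P(structural fatigue | strain alarm) = 0.186719 / 0.326739 ≈ 0.5715

Pr(structural fatigue | strain alarm) ≈ 0.5715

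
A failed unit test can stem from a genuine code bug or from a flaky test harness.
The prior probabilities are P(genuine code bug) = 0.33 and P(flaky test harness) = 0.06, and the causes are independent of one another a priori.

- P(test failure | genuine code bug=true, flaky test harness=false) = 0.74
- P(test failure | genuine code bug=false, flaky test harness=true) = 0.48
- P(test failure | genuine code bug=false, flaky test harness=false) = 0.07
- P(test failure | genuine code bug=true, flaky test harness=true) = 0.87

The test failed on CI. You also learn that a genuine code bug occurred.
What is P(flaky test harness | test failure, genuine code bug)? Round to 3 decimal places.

P(flaky test harness | test failure, genuine code bug) ≈ 0.070

P(test failure | genuine code bug) = 0.74*0.94 + 0.87*0.06 = 0.695600 + 0.052200 = 0.747800
The flaky test harness-present share is 0.87*0.06 = 0.052200.
P(flaky test harness | test failure, genuine code bug) = 0.052200 / 0.747800 ≈ 0.070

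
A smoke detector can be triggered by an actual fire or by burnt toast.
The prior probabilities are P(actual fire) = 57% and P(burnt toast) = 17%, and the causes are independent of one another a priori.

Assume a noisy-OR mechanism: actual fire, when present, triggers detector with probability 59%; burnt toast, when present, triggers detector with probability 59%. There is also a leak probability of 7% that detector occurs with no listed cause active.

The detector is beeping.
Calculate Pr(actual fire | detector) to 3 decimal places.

Under noisy-OR, P(detector | causes) = 1 − (1−0.07)·∏(1−qᵢ) over the active causes.
Weight on actual fire=true, given the evidence: 0.292707 + 0.081751 = 0.374458
Normalizer over all consistent configurations: 0.07×0.43×0.83 + 0.6187×0.43×0.17 + 0.6187×0.57×0.83 + 0.843667×0.57×0.17 = 0.444668
P(actual fire | detector) = 0.374458/0.444668 ≈ 0.842

Pr(actual fire | detector) ≈ 0.842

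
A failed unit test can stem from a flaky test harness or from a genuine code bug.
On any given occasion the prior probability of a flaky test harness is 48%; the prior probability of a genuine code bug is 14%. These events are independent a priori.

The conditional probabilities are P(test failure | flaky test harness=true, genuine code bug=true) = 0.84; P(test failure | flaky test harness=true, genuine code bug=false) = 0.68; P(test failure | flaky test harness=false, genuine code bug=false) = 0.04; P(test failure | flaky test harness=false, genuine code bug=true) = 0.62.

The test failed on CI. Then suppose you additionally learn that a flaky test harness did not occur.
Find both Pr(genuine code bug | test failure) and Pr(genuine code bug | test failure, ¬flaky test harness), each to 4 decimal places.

Sum P(test failure|·) weighted by the priors over the 4 (flaky test harness, genuine code bug) configurations:
  P(test failure) = 0.04*0.52*0.86 + 0.62*0.52*0.14 + 0.68*0.48*0.86 + 0.84*0.48*0.14
        = 0.017888 + 0.045136 + 0.280704 + 0.056448 = 0.400176
The terms with genuine code bug present sum to 0.101584, so
  P(genuine code bug | test failure) = 0.101584 / 0.400176 ≈ 0.2538

Now also conditioning on flaky test harness≠true:
For the numerator, keep only genuine code bug=true terms: 0.62×0.14 = 0.086800
Denominator P(test failure | ¬flaky test harness): 0.04×0.86 + 0.62×0.14 = 0.121200
Posterior = 0.086800 / 0.121200 ≈ 0.7162

Pr(genuine code bug | test failure) ≈ 0.2538; Pr(genuine code bug | test failure, ¬flaky test harness) ≈ 0.7162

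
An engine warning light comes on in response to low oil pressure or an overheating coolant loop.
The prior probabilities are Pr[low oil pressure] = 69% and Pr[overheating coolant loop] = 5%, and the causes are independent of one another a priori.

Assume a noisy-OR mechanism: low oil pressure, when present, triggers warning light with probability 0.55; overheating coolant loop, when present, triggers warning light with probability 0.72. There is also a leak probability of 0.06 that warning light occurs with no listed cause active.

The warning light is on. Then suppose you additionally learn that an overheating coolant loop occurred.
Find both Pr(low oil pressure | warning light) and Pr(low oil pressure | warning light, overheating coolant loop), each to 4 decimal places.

Pr(low oil pressure | warning light) ≈ 0.9335; Pr(low oil pressure | warning light, overheating coolant loop) ≈ 0.7270

Under noisy-OR, P(warning light | causes) = 1 − (1−0.06)·∏(1−qᵢ) over the active causes.
For the numerator, keep only low oil pressure=true terms: 0.378223 + 0.030414 = 0.408637
Normalizer over all consistent configurations: 0.06·0.31·0.95 + 0.7368·0.31·0.05 + 0.577·0.69·0.95 + 0.88156·0.69·0.05 = 0.437727
Posterior = 0.408637 / 0.437727 ≈ 0.9335

Now also conditioning on overheating coolant loop=true:
Weight on low oil pressure=true, given the evidence: 0.88156×0.69 = 0.608276
The normalizing constant is 0.7368×0.31 + 0.88156×0.69 = 0.836684
Posterior = 0.608276 / 0.836684 ≈ 0.7270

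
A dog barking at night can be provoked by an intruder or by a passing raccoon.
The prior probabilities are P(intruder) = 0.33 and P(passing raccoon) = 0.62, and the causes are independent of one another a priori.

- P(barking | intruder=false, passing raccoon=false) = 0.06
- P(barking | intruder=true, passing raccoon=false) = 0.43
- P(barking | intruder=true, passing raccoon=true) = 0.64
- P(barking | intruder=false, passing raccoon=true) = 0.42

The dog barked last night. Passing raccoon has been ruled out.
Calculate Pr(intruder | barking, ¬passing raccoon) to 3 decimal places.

Sum P(barking|·) weighted by the priors over both values of intruder:
  P(barking | ¬passing raccoon) = 0.06×0.67 + 0.43×0.33
        = 0.040200 + 0.141900 = 0.182100
Keeping only the intruder-present terms gives 0.141900, so
  P(intruder | barking, ¬passing raccoon) = 0.141900 / 0.182100 ≈ 0.779

Pr(intruder | barking, ¬passing raccoon) ≈ 0.779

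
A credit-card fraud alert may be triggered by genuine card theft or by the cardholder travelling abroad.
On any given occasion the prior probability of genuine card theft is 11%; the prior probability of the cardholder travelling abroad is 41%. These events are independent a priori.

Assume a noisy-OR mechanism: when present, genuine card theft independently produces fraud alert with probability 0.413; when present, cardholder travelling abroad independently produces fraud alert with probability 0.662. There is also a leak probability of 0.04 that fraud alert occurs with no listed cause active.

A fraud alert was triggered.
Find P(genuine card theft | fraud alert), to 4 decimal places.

P(genuine card theft | fraud alert) ≈ 0.1951

Under noisy-OR, P(fraud alert | causes) = 1 − (1−0.04)·∏(1−qᵢ) over the active causes.
P(fraud alert) = 0.04×0.89×0.59 + 0.67552×0.89×0.41 + 0.43648×0.11×0.59 + 0.80953×0.11×0.41 = 0.021004 + 0.246497 + 0.028328 + 0.036510 = 0.332339
The genuine card theft-present share is 0.028328 + 0.036510 = 0.064838.
So P(genuine card theft | fraud alert) = 0.064838/0.332339 ≈ 0.1951.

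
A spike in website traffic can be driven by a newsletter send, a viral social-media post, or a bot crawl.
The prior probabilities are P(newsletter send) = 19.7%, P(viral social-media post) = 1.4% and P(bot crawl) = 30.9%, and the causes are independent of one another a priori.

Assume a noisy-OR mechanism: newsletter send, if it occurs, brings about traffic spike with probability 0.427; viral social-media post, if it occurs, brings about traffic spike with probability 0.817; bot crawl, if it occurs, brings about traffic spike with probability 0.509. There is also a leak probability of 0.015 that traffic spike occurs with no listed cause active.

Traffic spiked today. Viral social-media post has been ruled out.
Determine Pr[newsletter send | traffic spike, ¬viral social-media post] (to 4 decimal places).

Under noisy-OR, P(traffic spike | causes) = 1 − (1−0.015)·∏(1−qᵢ) over the active causes.
Weight on newsletter send=true, given the evidence: 0.059296 + 0.044004 = 0.103300
Normalizer over all consistent configurations: 0.015·0.803·0.691 + 0.516365·0.803·0.309 + 0.435595·0.197·0.691 + 0.722877·0.197·0.309 = 0.239747
P(newsletter send | traffic spike, ¬viral social-media post) = 0.103300/0.239747 ≈ 0.4309

Pr[newsletter send | traffic spike, ¬viral social-media post] ≈ 0.4309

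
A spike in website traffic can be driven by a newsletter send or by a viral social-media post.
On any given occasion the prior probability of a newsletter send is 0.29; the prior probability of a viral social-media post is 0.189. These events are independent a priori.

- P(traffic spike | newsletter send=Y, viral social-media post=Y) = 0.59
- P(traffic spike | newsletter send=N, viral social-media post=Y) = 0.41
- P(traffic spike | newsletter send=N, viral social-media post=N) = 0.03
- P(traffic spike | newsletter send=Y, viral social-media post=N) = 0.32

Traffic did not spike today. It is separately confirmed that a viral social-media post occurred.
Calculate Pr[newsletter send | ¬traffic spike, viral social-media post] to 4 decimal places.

Sum P(¬traffic spike|·) weighted by the priors over both values of newsletter send:
  P(¬traffic spike | viral social-media post) = 0.59×0.71 + 0.41×0.29
        = 0.418900 + 0.118900 = 0.537800
The terms with newsletter send present sum to 0.118900, so
  P(newsletter send | ¬traffic spike, viral social-media post) = 0.118900 / 0.537800 ≈ 0.2211

Pr[newsletter send | ¬traffic spike, viral social-media post] ≈ 0.2211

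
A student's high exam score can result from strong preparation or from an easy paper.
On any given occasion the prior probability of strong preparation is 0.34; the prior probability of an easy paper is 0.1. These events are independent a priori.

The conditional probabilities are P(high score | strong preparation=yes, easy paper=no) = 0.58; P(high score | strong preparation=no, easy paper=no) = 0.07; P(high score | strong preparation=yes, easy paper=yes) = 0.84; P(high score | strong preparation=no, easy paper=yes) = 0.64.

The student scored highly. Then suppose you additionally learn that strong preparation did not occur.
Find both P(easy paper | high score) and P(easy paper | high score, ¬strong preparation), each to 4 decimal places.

Enumerate the 4 (strong preparation, easy paper) configurations and weight by the priors:
  P(high score) = 0.07×0.66×0.9 + 0.64×0.66×0.1 + 0.58×0.34×0.9 + 0.84×0.34×0.1
        = 0.041580 + 0.042240 + 0.177480 + 0.028560 = 0.289860
Keeping only the easy paper-present terms gives 0.070800, so
  P(easy paper | high score) = 0.070800 / 0.289860 ≈ 0.2443

Now also conditioning on strong preparation≠true:
For the numerator, keep only easy paper=true terms: 0.64·0.1 = 0.064000
Normalizer over all consistent configurations: 0.07·0.9 + 0.64·0.1 = 0.127000
P(easy paper | high score, ¬strong preparation) = 0.064000/0.127000 ≈ 0.5039
Ruling out strong preparation raises the posterior on easy paper — the flip side of explaining away.

P(easy paper | high score) ≈ 0.2443; P(easy paper | high score, ¬strong preparation) ≈ 0.5039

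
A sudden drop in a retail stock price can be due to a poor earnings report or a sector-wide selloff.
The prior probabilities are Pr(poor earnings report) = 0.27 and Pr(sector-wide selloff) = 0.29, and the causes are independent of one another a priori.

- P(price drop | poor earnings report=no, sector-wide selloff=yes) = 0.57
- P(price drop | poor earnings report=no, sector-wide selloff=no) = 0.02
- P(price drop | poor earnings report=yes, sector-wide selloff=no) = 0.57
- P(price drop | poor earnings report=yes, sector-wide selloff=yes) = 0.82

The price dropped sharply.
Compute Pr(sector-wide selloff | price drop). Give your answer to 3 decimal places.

Pr(sector-wide selloff | price drop) ≈ 0.607

By total probability over the 4 (poor earnings report, sector-wide selloff) configurations:
  P(price drop) = 0.02*0.73*0.71 + 0.57*0.73*0.29 + 0.57*0.27*0.71 + 0.82*0.27*0.29
        = 0.010366 + 0.120669 + 0.109269 + 0.064206 = 0.304510
Keeping only the sector-wide selloff-present terms gives 0.184875, so
  P(sector-wide selloff | price drop) = 0.184875 / 0.304510 ≈ 0.607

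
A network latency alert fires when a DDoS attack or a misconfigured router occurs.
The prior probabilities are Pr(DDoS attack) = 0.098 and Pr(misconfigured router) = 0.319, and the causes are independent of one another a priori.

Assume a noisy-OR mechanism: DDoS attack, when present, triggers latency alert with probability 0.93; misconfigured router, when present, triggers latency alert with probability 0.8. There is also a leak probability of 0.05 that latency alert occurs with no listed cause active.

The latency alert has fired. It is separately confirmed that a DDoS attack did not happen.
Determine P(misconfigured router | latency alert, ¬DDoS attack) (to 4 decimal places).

P(misconfigured router | latency alert, ¬DDoS attack) ≈ 0.8836

Under noisy-OR, P(latency alert | causes) = 1 − (1−0.05)·∏(1−qᵢ) over the active causes.
Weight on misconfigured router=true, given the evidence: 0.81×0.319 = 0.258390
Denominator P(latency alert | ¬DDoS attack): 0.05×0.681 + 0.81×0.319 = 0.292440
Posterior = 0.258390 / 0.292440 ≈ 0.8836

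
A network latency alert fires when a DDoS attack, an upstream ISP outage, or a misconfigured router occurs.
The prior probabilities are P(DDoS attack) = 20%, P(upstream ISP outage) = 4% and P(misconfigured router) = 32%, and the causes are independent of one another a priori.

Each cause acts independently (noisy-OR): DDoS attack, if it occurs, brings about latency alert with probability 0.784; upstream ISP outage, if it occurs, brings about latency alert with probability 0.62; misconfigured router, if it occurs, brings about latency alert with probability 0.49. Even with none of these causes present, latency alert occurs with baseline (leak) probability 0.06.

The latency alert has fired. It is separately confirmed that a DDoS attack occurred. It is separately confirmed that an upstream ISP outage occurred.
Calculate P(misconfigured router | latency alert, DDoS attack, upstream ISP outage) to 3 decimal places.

P(misconfigured router | latency alert, DDoS attack, upstream ISP outage) ≈ 0.329

Under noisy-OR, P(latency alert | causes) = 1 − (1−0.06)·∏(1−qᵢ) over the active causes.
Numerator (weight on configurations with misconfigured router): 0.960651·0.32 = 0.307408
Normalizer over all consistent configurations: 0.922845·0.68 + 0.960651·0.32 = 0.934943
Posterior = 0.307408 / 0.934943 ≈ 0.329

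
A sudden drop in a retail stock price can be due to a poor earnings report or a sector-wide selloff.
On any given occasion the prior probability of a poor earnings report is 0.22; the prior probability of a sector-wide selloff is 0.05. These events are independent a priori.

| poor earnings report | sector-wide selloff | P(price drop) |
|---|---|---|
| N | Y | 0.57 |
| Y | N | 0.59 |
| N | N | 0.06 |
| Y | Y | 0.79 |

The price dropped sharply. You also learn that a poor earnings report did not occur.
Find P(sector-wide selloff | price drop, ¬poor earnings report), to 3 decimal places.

P(sector-wide selloff | price drop, ¬poor earnings report) ≈ 0.333

For the numerator, keep only sector-wide selloff=true terms: 0.57·0.05 = 0.028500
Normalizer over all consistent configurations: 0.06·0.95 + 0.57·0.05 = 0.085500
Posterior = 0.028500 / 0.085500 ≈ 0.333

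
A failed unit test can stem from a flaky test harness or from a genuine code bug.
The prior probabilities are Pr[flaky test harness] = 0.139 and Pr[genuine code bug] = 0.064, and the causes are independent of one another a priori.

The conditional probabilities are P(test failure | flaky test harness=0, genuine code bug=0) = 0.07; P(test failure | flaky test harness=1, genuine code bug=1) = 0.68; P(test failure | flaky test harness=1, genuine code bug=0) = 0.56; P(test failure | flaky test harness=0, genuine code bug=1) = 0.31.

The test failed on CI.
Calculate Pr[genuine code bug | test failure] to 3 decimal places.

Pr[genuine code bug | test failure] ≈ 0.152

P(test failure) = 0.07·0.861·0.936 + 0.31·0.861·0.064 + 0.56·0.139·0.936 + 0.68·0.139·0.064 = 0.056413 + 0.017082 + 0.072858 + 0.006049 = 0.152402
Of this, 0.023131 comes from 0.017082 + 0.006049 (the genuine code bug=true cases).
So P(genuine code bug | test failure) = 0.023131/0.152402 ≈ 0.152.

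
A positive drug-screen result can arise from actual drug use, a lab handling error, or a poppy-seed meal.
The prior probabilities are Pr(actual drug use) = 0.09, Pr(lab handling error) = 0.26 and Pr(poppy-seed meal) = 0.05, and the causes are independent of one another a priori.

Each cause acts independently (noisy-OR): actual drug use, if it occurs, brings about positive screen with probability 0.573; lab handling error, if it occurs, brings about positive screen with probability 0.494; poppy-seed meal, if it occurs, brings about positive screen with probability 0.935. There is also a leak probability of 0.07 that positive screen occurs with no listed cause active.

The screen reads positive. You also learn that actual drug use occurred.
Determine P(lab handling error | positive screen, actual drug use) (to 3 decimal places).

P(lab handling error | positive screen, actual drug use) ≈ 0.314

Under noisy-OR, P(positive screen | causes) = 1 − (1−0.07)·∏(1−qᵢ) over the active causes.
Enumerate the 4 (lab handling error, poppy-seed meal) configurations and weight by the priors:
  P(positive screen | actual drug use) = 0.60289*0.74*0.95 + 0.974188*0.74*0.05 + 0.799062*0.26*0.95 + 0.986939*0.26*0.05
        = 0.423832 + 0.036045 + 0.197368 + 0.012830 = 0.670075
Configurations with lab handling error contribute 0.210198, so
  P(lab handling error | positive screen, actual drug use) = 0.210198 / 0.670075 ≈ 0.314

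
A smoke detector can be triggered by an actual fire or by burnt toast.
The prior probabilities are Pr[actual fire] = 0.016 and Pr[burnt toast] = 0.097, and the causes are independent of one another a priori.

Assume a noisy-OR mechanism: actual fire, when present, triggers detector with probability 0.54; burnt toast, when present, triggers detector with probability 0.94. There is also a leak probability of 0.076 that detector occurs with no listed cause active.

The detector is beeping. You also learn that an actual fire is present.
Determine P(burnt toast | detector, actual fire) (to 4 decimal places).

Under noisy-OR, P(detector | causes) = 1 − (1−0.076)·∏(1−qᵢ) over the active causes.
Enumerate both values of burnt toast and weight by the priors:
  P(detector | actual fire) = 0.57496*0.903 + 0.974498*0.097
        = 0.519189 + 0.094526 = 0.613715
Configurations with burnt toast contribute 0.094526, so
  P(burnt toast | detector, actual fire) = 0.094526 / 0.613715 ≈ 0.1540

P(burnt toast | detector, actual fire) ≈ 0.1540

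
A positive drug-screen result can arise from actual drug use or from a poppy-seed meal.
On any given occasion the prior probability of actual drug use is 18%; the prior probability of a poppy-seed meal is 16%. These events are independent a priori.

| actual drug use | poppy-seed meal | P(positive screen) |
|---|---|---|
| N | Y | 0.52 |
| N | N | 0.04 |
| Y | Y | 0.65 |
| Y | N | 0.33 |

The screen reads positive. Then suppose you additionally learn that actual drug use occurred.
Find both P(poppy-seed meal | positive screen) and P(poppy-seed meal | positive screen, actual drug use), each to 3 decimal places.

For the numerator, keep only poppy-seed meal=true terms: 0.068224 + 0.018720 = 0.086944
The normalizing constant is 0.04*0.82*0.84 + 0.52*0.82*0.16 + 0.33*0.18*0.84 + 0.65*0.18*0.16 = 0.164392
P(poppy-seed meal | positive screen) = 0.086944/0.164392 ≈ 0.529

Now condition on the additional information:
P(positive screen | actual drug use) = 0.33×0.84 + 0.65×0.16 = 0.277200 + 0.104000 = 0.381200
Restricting to configurations with poppy-seed meal present: 0.65×0.16 = 0.104000.
Hence the posterior is 0.104000/0.381200 ≈ 0.273.
The drop from 0.529 to 0.273 is the explaining-away (discounting) effect.

P(poppy-seed meal | positive screen) ≈ 0.529; P(poppy-seed meal | positive screen, actual drug use) ≈ 0.273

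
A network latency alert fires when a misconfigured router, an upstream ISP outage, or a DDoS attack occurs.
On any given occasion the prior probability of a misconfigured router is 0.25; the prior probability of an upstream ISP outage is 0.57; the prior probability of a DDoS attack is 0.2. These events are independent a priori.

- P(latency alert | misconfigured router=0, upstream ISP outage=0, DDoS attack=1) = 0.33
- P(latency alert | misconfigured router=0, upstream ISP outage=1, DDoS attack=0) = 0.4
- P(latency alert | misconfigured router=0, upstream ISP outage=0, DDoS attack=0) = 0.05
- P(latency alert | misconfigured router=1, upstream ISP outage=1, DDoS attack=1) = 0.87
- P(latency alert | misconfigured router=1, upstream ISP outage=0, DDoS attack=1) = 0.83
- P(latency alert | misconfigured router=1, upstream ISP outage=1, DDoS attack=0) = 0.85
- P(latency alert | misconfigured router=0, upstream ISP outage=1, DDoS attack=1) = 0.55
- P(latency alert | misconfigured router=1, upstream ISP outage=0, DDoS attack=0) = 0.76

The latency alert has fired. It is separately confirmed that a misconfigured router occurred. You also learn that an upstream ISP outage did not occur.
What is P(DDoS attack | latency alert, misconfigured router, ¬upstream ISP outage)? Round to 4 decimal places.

P(latency alert | misconfigured router, ¬upstream ISP outage) = 0.76*0.8 + 0.83*0.2 = 0.608000 + 0.166000 = 0.774000
Restricting to configurations with DDoS attack present: 0.83*0.2 = 0.166000.
So P(DDoS attack | latency alert, misconfigured router, ¬upstream ISP outage) = 0.166000/0.774000 ≈ 0.2145.

P(DDoS attack | latency alert, misconfigured router, ¬upstream ISP outage) ≈ 0.2145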